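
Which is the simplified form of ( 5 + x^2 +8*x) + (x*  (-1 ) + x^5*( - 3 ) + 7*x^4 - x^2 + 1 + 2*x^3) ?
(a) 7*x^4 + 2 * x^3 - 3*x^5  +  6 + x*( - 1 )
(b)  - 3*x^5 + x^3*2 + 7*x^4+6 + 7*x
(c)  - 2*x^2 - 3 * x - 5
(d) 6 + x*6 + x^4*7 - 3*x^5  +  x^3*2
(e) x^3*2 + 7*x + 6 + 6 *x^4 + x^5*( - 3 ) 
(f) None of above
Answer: b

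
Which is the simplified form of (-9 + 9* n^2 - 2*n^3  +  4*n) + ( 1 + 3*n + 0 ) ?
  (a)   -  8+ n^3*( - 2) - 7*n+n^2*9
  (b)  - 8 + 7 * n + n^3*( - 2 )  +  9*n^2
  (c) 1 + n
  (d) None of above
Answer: b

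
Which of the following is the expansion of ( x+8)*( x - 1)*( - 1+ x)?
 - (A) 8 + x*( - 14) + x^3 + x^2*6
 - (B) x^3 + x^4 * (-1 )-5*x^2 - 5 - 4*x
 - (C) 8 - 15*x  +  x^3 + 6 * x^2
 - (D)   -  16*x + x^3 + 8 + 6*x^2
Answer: C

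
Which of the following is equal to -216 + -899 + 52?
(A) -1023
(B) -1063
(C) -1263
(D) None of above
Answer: B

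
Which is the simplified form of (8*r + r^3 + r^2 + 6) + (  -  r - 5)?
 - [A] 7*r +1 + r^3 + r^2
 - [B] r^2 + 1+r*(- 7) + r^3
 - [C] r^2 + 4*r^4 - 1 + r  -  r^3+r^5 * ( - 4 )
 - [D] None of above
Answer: A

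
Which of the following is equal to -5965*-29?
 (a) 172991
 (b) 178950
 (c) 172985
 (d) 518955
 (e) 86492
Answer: c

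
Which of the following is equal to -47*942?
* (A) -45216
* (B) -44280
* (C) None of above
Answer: C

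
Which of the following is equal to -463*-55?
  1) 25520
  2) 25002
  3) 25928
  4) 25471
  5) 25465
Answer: 5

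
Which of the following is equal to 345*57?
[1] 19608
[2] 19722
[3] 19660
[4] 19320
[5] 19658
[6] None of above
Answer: 6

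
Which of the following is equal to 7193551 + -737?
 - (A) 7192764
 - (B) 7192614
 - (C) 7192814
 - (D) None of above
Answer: C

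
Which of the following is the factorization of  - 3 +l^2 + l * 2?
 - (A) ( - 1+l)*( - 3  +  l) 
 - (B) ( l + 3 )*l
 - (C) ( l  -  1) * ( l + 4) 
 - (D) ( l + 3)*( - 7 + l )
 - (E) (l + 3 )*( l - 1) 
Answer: E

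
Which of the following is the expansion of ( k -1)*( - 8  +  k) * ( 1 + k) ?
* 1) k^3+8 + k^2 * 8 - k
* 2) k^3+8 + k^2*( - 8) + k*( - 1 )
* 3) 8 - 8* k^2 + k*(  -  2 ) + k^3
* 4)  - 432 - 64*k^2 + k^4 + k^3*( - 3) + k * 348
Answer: 2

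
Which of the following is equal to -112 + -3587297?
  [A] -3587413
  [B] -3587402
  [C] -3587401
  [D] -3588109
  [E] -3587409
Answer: E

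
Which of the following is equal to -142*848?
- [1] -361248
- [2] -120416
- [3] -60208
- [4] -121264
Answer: 2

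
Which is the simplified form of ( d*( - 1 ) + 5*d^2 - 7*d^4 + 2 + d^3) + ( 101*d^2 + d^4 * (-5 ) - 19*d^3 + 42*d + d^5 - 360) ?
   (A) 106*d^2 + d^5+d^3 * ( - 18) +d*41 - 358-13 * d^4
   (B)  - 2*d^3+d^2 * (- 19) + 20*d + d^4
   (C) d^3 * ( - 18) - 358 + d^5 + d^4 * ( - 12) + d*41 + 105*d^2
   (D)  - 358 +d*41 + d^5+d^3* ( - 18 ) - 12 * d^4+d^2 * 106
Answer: D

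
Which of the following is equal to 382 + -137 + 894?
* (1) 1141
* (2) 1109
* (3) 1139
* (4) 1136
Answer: 3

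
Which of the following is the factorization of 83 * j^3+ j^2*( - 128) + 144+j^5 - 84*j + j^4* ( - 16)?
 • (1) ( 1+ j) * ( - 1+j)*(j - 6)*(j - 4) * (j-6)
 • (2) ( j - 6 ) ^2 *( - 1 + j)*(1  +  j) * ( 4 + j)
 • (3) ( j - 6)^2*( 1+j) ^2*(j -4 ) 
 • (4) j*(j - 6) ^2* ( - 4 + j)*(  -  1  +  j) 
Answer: 1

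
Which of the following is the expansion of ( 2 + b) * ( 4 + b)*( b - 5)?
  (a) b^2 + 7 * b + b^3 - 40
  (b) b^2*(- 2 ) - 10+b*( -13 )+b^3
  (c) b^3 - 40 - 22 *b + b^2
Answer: c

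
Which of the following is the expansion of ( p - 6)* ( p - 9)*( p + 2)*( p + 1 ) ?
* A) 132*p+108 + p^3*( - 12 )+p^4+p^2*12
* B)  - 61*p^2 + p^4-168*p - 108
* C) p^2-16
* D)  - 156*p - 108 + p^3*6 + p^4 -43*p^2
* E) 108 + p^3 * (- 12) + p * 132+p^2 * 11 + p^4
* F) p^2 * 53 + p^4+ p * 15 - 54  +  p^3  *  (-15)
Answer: E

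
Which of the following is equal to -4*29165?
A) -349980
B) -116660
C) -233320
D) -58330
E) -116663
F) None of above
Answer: B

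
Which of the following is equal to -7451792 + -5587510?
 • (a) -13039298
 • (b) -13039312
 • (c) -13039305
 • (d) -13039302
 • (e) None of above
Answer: d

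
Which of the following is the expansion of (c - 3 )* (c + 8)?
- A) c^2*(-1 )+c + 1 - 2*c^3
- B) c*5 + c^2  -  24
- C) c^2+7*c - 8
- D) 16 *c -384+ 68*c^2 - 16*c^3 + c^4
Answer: B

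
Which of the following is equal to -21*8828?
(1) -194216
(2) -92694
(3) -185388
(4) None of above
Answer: 3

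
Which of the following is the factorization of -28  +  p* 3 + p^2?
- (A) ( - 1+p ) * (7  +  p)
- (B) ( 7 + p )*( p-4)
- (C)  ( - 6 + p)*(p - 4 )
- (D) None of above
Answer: B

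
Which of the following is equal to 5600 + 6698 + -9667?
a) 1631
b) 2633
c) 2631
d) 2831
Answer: c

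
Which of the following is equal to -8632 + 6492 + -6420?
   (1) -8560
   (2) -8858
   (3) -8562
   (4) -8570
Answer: 1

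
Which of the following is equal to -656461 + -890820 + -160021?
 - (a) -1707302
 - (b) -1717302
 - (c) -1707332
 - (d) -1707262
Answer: a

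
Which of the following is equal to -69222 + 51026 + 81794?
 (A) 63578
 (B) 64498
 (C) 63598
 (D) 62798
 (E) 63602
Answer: C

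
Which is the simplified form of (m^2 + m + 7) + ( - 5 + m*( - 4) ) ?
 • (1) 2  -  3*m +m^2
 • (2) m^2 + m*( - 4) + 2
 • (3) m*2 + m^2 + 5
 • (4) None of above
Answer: 1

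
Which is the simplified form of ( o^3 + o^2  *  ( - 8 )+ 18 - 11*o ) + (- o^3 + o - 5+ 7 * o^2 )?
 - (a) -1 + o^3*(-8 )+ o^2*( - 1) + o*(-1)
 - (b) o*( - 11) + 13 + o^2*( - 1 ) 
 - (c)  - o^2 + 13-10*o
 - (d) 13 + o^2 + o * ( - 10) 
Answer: c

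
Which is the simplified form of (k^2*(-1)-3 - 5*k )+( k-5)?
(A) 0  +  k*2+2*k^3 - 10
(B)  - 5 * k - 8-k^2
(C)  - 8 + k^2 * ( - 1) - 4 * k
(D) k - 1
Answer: C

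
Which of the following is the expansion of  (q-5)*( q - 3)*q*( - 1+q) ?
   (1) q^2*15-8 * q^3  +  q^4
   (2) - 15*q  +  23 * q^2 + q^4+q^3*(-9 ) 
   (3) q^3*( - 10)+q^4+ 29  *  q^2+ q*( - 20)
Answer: 2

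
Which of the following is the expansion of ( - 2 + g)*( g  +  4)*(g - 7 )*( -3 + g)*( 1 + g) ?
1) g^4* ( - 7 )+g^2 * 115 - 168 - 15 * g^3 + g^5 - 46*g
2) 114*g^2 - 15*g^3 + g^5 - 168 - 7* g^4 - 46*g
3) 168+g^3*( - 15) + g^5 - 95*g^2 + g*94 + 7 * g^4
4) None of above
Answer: 1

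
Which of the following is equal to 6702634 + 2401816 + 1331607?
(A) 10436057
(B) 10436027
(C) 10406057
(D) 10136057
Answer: A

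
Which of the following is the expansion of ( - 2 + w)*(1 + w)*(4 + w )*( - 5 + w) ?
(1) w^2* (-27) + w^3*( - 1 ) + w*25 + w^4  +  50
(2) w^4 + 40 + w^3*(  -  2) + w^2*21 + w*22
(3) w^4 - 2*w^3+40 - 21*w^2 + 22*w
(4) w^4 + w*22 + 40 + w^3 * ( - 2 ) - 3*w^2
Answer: 3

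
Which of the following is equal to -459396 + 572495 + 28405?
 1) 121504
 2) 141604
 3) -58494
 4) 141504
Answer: 4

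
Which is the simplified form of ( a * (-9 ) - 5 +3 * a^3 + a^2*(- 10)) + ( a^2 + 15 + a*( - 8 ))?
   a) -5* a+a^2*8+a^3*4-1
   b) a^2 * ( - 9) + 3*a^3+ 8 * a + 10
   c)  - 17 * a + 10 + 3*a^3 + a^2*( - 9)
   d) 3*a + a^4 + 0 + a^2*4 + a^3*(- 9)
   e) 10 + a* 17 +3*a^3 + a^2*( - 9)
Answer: c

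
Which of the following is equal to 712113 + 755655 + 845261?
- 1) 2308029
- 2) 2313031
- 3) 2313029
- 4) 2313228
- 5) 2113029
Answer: 3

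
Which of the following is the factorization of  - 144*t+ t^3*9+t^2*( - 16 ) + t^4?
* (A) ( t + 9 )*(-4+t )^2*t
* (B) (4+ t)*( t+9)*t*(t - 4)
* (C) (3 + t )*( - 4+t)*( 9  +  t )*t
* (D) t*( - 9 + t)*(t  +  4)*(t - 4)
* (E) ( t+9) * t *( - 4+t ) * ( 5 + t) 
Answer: B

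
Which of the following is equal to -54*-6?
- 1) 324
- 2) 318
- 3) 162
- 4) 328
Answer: 1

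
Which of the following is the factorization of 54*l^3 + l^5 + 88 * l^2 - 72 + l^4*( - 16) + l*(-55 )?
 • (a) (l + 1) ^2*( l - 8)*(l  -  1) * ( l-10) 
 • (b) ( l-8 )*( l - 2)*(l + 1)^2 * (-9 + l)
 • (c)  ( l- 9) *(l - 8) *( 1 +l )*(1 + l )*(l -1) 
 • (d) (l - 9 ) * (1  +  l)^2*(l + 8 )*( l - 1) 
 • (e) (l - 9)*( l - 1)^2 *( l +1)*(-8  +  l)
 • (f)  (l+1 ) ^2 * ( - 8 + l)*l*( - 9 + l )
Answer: c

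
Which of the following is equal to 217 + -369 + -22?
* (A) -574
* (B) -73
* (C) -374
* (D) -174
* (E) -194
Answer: D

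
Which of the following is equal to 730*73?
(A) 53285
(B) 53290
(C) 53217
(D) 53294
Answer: B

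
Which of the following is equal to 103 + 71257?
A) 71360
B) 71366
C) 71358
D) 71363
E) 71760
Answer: A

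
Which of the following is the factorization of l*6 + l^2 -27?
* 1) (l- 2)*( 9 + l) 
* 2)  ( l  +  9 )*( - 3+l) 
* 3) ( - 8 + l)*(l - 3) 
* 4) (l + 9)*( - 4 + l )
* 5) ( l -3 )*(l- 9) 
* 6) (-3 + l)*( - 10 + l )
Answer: 2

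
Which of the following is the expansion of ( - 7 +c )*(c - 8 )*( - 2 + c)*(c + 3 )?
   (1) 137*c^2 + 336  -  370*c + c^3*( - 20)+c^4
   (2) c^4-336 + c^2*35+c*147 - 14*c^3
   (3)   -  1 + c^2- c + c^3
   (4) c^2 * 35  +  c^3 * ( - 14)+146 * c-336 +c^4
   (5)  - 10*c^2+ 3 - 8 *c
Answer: 4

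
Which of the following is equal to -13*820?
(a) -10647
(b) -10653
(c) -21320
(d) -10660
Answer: d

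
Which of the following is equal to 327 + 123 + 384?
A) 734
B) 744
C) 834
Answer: C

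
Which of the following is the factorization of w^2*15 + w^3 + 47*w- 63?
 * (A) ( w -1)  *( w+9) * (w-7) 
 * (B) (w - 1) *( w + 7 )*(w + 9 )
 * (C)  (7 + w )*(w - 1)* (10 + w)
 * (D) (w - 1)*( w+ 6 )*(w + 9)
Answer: B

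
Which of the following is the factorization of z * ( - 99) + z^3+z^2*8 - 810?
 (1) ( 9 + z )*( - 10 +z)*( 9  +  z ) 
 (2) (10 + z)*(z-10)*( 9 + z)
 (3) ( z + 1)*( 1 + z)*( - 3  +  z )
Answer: 1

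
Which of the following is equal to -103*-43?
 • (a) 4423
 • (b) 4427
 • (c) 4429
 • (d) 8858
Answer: c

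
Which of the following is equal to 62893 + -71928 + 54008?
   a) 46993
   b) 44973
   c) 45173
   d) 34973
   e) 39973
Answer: b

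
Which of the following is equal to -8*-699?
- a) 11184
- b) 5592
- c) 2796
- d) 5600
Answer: b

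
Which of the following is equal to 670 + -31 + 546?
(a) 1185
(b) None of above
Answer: a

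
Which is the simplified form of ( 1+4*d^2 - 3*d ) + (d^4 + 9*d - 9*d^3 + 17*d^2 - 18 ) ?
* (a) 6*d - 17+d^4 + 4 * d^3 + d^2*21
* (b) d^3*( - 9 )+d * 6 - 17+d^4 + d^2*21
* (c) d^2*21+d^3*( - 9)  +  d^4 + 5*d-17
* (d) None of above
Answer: b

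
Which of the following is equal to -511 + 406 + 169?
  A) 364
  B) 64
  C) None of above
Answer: B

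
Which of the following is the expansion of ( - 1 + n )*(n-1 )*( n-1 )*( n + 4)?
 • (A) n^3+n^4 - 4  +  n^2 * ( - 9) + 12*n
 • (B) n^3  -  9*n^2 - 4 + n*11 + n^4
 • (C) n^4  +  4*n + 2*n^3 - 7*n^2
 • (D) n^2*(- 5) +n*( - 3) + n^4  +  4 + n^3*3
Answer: B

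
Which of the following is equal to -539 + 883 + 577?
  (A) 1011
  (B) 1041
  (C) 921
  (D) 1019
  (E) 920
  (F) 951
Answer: C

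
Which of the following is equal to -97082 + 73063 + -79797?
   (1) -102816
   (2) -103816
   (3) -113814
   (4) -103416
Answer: 2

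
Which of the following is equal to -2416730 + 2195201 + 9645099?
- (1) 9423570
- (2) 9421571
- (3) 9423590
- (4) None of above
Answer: 1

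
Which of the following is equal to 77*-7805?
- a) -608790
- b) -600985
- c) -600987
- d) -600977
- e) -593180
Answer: b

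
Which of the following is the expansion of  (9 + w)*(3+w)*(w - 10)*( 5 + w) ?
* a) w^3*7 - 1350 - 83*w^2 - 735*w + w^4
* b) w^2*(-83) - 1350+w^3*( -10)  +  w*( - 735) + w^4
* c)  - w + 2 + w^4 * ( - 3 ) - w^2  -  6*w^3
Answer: a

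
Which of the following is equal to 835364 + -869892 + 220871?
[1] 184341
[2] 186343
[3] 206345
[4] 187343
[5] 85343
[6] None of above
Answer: 2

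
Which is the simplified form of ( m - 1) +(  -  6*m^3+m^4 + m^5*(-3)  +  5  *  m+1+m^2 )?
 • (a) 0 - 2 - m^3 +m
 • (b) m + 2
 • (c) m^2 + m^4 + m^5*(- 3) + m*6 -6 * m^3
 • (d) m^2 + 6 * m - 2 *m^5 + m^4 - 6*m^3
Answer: c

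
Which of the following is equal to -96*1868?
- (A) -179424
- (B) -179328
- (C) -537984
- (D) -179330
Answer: B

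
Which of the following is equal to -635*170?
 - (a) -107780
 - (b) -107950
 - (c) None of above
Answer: b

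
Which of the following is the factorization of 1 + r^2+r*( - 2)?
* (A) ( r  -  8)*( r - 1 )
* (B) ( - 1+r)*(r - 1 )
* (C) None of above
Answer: B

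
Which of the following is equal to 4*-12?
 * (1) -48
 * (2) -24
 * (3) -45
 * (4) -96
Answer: 1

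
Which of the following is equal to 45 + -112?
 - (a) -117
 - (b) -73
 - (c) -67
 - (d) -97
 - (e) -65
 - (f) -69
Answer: c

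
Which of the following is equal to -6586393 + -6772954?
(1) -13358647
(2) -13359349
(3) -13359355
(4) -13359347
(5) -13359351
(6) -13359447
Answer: 4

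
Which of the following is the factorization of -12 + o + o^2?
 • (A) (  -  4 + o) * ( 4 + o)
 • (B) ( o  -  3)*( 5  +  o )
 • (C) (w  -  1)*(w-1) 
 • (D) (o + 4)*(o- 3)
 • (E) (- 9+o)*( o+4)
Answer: D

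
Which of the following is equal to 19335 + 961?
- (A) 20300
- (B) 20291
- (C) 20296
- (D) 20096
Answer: C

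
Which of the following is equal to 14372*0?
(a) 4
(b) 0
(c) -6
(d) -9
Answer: b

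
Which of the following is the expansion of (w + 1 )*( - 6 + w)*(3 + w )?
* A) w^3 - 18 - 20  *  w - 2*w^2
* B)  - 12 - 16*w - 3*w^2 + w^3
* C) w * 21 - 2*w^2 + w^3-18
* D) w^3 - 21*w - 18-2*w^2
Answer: D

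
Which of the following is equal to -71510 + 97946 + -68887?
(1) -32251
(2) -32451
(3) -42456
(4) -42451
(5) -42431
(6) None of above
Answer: 4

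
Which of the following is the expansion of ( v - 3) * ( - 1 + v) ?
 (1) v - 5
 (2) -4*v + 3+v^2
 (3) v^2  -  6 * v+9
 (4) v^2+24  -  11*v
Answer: 2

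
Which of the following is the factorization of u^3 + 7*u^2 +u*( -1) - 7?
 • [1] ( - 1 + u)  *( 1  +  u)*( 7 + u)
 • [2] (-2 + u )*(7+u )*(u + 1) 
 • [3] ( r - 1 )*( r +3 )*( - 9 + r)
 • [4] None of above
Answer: 1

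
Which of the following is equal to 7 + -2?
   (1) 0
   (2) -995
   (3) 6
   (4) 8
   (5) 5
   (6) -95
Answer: 5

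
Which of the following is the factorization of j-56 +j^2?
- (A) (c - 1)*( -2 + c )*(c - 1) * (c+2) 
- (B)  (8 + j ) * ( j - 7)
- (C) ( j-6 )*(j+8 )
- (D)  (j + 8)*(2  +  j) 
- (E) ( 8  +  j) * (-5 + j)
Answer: B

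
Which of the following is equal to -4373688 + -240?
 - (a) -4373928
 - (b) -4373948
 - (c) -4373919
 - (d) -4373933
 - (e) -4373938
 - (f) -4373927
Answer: a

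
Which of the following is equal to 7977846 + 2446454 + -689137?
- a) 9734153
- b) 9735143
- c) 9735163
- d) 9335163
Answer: c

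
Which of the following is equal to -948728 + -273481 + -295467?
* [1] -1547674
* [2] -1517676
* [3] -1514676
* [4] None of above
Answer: 2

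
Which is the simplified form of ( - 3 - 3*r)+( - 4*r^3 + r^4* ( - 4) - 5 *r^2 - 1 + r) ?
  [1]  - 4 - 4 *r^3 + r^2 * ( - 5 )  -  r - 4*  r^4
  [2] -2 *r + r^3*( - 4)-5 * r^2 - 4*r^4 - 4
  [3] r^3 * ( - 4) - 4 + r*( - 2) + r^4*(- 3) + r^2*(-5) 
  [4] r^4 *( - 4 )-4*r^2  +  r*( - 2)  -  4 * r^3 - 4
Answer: 2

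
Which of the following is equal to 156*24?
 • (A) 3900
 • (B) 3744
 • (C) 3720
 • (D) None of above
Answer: B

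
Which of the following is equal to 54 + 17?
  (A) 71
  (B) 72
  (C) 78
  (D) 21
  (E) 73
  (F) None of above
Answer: A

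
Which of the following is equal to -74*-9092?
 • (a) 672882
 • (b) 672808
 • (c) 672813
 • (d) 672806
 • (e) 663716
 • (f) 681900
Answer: b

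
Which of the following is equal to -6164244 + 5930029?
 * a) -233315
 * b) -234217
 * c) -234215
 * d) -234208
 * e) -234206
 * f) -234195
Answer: c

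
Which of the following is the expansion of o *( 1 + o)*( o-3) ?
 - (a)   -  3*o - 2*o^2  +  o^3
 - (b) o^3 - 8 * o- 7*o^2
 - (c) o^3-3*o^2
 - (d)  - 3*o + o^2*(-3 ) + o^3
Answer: a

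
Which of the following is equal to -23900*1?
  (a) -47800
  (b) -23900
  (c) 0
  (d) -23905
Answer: b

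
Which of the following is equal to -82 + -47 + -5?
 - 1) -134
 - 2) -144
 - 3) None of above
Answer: 1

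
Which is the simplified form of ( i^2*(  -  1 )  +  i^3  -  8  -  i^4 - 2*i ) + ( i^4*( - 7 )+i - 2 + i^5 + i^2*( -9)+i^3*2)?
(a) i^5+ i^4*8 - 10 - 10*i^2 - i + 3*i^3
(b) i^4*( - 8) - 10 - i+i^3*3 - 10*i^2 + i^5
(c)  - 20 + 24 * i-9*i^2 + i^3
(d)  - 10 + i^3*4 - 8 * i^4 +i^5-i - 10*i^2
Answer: b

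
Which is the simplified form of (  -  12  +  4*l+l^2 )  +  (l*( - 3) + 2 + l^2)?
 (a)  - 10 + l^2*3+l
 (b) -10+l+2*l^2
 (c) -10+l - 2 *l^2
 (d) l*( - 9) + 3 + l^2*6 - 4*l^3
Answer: b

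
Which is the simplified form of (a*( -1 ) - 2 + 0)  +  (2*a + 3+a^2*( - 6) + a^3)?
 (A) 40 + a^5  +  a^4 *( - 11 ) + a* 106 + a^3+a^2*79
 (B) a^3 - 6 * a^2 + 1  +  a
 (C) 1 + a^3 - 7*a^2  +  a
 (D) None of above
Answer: B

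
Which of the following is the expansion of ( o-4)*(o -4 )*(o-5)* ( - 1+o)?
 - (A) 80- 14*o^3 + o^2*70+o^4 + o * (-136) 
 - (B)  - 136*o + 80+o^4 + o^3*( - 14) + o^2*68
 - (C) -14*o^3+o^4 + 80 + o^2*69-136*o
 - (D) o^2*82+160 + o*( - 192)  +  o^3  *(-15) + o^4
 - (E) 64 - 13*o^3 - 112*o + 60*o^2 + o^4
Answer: C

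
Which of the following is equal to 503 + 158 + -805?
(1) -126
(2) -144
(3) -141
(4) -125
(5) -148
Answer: 2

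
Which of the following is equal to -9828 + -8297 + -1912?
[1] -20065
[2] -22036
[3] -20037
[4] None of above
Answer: 3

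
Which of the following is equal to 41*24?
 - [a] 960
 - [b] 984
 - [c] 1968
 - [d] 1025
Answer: b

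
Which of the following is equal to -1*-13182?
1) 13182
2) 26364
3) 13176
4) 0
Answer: 1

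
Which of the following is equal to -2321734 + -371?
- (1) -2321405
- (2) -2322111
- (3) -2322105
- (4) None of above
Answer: 3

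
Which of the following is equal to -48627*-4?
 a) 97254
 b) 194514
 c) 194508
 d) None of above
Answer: c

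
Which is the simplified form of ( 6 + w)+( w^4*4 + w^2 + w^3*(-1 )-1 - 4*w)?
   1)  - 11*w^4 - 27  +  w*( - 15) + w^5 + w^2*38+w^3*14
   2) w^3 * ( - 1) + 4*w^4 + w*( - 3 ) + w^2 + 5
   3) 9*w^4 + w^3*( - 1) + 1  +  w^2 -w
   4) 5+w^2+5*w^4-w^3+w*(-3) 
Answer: 2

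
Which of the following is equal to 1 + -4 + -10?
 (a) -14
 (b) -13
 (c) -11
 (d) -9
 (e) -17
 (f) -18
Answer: b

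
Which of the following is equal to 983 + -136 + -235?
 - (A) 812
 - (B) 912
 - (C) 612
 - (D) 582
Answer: C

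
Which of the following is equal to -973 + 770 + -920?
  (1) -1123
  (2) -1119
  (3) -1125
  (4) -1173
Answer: 1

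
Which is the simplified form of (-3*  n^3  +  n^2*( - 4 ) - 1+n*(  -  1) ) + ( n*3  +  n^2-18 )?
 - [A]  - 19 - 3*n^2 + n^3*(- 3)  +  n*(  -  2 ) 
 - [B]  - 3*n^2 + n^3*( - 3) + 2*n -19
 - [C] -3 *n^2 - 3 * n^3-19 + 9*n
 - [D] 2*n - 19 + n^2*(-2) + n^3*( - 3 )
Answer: B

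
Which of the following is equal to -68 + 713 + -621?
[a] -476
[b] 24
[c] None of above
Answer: b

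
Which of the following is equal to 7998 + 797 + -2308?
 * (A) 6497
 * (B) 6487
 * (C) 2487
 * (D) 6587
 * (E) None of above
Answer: B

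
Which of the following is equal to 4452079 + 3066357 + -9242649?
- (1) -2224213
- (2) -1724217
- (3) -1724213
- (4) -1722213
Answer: 3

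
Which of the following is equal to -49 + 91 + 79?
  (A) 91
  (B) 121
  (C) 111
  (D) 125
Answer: B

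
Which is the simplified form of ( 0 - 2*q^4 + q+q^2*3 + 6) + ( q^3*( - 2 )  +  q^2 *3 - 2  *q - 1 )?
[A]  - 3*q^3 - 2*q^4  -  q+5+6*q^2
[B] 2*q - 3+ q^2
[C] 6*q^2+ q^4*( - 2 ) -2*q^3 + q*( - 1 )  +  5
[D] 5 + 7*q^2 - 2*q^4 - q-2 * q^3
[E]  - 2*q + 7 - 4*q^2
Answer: C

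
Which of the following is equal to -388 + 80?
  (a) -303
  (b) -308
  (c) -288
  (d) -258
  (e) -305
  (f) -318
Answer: b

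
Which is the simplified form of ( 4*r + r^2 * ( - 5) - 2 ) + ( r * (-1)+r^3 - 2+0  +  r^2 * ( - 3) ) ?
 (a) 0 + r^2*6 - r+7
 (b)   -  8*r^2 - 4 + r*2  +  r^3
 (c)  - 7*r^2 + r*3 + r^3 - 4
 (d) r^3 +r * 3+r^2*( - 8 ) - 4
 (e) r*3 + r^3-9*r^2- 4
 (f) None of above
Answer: d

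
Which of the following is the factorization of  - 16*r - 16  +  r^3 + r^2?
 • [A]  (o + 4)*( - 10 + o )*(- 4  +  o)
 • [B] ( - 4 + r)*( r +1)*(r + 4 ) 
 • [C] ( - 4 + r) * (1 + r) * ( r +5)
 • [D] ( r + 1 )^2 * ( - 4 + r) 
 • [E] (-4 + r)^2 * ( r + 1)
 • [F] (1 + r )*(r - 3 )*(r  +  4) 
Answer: B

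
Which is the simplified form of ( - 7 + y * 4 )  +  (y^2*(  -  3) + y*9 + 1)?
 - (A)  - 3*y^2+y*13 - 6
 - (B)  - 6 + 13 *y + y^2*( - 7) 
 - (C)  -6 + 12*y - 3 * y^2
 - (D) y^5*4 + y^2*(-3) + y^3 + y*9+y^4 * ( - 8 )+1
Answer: A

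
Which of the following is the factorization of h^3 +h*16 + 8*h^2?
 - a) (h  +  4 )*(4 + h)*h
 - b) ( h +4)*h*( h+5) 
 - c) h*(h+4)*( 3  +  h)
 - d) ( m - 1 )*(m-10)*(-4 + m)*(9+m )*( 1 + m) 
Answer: a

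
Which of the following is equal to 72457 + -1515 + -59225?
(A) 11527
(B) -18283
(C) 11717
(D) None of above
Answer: C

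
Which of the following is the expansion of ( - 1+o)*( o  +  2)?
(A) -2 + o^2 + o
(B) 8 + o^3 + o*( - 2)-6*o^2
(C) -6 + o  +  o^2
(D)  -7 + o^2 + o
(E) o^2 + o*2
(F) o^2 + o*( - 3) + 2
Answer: A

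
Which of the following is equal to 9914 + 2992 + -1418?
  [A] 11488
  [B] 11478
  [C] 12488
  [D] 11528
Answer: A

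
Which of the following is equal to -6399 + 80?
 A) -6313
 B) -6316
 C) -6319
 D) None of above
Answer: C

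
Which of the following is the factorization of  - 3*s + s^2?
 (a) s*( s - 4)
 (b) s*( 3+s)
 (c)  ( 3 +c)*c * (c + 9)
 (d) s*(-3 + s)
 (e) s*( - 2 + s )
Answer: d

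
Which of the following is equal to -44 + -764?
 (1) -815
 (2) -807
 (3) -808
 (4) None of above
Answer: 3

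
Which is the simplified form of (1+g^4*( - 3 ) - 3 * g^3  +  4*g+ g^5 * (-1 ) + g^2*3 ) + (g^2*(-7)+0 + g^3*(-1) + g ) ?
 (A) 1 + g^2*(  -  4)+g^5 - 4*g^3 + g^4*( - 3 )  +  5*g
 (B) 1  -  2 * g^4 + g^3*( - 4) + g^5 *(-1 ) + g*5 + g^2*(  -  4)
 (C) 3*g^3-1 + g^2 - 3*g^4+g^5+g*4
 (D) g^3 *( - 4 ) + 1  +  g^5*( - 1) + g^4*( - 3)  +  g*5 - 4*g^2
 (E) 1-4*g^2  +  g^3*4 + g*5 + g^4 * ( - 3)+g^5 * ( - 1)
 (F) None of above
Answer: D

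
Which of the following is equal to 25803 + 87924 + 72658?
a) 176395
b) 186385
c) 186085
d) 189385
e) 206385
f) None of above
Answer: b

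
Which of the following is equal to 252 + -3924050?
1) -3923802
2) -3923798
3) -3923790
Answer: 2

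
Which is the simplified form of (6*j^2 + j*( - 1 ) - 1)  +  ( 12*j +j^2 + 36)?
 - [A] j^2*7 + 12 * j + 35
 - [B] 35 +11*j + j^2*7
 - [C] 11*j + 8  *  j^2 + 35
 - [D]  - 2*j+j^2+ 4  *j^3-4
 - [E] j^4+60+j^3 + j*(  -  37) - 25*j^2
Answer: B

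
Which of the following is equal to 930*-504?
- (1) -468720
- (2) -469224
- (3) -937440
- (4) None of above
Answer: 1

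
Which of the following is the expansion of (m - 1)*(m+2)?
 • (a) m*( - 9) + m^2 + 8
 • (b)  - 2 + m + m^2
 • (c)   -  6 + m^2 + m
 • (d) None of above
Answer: b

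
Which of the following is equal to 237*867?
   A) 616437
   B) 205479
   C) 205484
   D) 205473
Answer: B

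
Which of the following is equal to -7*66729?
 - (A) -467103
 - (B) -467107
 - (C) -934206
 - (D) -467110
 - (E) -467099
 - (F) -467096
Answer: A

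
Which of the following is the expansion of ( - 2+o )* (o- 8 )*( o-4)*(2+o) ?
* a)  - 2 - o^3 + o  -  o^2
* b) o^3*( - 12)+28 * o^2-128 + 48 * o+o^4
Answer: b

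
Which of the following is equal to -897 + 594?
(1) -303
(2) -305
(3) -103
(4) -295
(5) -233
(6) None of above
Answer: 1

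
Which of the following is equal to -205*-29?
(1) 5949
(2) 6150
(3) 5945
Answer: 3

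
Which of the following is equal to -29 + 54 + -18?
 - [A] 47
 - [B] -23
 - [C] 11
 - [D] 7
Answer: D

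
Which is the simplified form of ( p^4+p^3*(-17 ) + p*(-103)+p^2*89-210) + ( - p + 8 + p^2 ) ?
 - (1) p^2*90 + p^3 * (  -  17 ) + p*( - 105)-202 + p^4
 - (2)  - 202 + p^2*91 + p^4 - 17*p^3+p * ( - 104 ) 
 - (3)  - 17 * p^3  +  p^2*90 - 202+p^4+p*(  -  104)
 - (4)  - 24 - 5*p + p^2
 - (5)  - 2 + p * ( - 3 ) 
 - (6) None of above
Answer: 3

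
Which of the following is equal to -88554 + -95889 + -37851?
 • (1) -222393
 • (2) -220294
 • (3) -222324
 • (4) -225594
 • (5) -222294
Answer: 5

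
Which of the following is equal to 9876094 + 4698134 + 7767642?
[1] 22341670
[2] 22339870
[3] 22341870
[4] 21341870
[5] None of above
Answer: 3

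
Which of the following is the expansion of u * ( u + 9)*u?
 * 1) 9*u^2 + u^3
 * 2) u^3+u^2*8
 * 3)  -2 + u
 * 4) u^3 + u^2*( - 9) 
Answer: 1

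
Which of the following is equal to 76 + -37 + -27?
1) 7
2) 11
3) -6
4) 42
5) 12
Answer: 5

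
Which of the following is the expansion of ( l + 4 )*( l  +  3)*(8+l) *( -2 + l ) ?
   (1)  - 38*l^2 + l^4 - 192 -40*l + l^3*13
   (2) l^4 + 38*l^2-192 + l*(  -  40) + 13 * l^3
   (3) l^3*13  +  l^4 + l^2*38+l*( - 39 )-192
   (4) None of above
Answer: 2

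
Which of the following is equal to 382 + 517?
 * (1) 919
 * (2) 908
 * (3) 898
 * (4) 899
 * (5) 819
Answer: 4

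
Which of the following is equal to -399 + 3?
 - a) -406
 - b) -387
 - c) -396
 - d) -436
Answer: c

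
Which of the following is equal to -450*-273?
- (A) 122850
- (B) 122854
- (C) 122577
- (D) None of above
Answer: A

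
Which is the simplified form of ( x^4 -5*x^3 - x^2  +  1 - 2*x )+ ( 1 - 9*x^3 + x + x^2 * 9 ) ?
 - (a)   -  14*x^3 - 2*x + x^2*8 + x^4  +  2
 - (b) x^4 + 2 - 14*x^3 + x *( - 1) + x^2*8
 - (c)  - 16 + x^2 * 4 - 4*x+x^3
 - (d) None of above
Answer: b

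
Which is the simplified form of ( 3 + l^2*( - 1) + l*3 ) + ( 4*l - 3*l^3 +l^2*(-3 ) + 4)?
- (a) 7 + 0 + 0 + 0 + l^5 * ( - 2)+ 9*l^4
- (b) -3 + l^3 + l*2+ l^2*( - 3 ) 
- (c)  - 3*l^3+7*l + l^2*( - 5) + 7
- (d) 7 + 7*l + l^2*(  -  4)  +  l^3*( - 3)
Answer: d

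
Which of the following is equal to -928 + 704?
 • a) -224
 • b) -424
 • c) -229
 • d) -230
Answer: a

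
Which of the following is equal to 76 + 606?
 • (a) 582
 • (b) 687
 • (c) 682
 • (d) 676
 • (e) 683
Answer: c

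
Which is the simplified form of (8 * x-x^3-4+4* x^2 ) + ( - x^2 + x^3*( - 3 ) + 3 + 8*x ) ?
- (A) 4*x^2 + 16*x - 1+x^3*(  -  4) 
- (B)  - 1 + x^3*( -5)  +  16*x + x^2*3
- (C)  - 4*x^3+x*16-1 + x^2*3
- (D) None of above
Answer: C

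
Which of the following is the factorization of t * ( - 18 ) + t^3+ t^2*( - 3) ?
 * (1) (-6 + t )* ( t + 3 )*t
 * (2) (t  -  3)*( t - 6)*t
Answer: 1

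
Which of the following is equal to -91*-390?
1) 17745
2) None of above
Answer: 2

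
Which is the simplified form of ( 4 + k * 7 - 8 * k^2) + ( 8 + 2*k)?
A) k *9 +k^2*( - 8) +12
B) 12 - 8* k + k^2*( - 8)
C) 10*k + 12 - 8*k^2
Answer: A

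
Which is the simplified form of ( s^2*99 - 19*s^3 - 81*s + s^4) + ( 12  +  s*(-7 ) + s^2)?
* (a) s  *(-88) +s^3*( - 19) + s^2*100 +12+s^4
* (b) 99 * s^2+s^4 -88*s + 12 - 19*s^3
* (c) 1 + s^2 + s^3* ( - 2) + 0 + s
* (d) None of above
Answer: a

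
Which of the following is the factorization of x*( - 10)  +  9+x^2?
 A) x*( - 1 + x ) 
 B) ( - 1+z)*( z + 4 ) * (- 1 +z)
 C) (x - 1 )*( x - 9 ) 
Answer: C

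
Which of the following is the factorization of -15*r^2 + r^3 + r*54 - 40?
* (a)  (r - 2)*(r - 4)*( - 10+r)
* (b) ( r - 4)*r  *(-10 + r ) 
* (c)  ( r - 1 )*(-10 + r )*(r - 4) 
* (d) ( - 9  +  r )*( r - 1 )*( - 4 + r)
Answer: c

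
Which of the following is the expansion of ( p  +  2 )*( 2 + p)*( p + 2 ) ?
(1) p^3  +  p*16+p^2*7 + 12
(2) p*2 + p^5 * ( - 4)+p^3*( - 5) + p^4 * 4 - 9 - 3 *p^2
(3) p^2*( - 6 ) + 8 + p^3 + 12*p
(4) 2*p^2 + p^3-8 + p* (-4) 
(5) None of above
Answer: 5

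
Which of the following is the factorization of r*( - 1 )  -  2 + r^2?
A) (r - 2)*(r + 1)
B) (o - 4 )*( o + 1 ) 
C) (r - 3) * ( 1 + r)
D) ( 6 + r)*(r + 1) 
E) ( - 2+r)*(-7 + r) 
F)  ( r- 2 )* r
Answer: A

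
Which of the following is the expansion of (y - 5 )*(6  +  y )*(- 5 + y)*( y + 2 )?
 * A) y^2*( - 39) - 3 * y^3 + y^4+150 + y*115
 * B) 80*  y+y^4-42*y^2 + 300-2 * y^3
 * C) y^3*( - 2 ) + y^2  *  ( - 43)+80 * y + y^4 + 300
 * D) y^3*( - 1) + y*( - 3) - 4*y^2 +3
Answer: C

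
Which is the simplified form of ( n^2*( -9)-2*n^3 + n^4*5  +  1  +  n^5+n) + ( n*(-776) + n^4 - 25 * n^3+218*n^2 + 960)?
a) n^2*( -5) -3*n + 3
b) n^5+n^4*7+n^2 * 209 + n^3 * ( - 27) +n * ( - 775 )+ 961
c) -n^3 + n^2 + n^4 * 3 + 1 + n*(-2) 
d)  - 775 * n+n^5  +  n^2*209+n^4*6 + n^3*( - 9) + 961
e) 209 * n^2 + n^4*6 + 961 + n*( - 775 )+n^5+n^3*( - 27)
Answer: e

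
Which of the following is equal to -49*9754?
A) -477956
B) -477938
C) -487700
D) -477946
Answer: D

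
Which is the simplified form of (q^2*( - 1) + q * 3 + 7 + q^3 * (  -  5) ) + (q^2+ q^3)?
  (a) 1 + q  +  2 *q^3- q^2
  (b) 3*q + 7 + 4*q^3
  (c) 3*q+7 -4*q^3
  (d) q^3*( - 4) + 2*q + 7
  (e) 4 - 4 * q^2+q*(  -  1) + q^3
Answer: c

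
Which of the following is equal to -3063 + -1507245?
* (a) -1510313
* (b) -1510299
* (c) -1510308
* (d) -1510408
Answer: c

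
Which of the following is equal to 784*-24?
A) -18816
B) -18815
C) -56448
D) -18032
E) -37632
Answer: A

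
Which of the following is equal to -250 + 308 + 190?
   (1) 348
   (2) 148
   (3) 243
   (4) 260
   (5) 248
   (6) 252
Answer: 5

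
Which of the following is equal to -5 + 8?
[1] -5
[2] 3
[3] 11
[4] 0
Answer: 2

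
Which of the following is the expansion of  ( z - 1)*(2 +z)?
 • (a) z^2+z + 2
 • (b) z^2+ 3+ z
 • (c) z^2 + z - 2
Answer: c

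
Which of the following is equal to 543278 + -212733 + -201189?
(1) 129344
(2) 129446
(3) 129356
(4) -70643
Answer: 3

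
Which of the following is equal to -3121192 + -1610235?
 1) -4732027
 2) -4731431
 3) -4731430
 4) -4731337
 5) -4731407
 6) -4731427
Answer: 6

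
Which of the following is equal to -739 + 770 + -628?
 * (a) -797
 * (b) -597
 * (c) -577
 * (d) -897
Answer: b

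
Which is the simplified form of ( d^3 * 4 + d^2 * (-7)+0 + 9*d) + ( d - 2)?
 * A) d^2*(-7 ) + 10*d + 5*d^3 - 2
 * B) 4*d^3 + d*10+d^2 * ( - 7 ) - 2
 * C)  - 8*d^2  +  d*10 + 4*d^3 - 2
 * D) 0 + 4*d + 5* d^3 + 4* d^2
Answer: B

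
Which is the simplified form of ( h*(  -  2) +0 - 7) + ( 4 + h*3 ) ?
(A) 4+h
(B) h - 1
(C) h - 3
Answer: C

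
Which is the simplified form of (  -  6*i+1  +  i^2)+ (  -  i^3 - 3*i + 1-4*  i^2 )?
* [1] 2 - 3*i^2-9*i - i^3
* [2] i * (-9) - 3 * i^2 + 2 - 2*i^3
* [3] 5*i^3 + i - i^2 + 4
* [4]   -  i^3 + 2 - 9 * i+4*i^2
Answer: 1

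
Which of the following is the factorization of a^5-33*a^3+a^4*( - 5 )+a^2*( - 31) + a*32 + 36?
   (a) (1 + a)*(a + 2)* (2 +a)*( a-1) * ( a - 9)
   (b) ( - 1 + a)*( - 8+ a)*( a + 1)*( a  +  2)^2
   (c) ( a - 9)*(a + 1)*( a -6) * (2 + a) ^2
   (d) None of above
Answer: a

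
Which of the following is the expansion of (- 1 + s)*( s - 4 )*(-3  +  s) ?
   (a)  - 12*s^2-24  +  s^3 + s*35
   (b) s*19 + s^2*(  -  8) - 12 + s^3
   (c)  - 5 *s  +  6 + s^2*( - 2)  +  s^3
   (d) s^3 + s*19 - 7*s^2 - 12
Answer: b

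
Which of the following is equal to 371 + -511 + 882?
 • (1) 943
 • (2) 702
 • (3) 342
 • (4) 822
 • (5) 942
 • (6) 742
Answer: 6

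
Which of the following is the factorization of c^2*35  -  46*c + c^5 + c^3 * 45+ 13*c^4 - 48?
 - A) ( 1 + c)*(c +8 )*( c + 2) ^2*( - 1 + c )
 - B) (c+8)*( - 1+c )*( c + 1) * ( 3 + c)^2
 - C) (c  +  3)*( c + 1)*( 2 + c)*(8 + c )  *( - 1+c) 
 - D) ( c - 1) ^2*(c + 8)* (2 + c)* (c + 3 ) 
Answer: C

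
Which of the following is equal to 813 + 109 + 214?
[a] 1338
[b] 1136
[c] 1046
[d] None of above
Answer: b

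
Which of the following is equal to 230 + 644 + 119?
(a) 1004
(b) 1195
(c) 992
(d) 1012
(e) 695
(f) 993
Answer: f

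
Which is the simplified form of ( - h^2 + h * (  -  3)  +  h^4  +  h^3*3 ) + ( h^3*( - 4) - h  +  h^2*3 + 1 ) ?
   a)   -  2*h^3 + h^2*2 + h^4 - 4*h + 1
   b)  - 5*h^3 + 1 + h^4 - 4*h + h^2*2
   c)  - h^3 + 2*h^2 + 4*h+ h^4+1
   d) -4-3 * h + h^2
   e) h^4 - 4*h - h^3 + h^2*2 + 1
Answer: e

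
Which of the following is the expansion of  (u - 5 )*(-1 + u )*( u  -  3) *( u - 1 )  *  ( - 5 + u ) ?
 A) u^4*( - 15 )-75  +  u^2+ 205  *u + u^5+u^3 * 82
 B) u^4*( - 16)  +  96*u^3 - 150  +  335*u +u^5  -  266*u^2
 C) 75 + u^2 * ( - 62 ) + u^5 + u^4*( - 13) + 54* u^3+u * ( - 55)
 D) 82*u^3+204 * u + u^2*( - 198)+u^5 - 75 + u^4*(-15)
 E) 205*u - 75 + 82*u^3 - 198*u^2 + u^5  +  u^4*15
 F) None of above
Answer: F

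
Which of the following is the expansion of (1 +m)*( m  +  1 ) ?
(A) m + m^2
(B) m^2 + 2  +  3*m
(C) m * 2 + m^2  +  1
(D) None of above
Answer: C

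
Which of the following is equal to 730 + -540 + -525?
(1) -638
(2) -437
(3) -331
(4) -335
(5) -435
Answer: 4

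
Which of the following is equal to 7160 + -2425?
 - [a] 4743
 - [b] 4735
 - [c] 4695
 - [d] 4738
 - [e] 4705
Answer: b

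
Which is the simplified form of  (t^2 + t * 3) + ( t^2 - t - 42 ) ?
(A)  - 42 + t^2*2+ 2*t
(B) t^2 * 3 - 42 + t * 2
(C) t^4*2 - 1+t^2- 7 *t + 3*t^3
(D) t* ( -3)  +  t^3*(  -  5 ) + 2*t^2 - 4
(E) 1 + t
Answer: A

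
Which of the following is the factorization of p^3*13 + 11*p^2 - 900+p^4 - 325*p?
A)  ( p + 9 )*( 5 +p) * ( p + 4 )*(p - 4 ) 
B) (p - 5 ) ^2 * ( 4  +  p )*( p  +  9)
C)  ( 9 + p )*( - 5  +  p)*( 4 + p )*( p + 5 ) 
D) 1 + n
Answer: C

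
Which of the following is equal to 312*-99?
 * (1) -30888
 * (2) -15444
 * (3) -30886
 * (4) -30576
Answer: 1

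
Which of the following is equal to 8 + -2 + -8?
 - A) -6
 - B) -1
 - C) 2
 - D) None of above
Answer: D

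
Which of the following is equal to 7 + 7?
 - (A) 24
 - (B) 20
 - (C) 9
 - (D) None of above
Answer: D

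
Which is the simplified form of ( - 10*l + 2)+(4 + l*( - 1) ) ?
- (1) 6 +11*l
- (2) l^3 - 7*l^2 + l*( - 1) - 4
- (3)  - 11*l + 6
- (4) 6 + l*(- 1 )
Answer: 3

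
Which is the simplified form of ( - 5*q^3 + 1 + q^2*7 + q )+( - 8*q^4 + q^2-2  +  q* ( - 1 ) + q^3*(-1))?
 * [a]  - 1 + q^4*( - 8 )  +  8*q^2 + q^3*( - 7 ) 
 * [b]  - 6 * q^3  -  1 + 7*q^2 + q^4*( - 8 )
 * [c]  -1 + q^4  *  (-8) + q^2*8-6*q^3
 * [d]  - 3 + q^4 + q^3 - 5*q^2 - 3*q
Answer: c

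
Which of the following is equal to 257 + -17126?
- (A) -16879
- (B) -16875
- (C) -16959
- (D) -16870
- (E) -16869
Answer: E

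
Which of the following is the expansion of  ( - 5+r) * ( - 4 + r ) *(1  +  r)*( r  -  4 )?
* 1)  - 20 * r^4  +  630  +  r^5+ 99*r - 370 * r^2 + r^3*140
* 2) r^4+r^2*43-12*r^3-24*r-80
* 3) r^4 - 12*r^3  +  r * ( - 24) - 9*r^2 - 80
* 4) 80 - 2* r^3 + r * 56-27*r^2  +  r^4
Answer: 2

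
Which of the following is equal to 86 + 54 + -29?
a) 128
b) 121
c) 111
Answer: c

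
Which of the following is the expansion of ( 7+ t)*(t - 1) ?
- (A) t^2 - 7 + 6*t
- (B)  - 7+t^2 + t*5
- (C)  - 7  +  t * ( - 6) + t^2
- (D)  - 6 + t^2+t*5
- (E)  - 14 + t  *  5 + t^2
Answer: A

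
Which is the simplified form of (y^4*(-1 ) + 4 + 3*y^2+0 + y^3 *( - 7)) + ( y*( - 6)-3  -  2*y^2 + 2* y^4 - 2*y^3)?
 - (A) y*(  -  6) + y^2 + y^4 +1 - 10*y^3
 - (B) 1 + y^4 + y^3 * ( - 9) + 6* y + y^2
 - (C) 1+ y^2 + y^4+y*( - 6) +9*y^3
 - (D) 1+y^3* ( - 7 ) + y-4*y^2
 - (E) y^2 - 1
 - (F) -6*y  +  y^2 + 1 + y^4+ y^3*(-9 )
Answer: F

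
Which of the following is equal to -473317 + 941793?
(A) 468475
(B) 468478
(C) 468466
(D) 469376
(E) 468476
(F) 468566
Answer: E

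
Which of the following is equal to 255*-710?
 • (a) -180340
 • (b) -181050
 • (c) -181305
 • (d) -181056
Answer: b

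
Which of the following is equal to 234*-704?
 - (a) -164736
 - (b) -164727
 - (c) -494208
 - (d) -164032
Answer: a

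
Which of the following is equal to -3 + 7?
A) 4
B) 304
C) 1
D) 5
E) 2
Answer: A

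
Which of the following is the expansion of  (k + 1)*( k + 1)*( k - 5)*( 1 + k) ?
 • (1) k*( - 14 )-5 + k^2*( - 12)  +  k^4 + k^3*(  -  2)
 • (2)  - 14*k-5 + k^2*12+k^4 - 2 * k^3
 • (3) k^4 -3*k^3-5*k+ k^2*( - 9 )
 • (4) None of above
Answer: 1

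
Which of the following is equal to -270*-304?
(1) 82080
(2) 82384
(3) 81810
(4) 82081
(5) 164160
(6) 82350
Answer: 1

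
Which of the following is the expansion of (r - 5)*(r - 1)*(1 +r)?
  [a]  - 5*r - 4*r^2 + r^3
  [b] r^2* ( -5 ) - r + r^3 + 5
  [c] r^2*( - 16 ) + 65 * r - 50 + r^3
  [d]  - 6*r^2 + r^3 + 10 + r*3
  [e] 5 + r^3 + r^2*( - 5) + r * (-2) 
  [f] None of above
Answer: b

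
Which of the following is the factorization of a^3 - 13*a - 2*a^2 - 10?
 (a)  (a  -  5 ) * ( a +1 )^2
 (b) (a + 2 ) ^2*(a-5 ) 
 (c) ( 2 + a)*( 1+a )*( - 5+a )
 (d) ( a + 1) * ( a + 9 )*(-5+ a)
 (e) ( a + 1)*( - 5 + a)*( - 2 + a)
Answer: c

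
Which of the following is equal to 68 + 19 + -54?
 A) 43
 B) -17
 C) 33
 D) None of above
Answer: C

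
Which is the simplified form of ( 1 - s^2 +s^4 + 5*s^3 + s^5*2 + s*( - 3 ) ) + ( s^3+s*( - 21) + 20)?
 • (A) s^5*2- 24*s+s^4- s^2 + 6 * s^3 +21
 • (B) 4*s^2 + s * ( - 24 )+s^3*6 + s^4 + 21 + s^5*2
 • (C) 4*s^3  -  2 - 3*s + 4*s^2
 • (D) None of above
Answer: A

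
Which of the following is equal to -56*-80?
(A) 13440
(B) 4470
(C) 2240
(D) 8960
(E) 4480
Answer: E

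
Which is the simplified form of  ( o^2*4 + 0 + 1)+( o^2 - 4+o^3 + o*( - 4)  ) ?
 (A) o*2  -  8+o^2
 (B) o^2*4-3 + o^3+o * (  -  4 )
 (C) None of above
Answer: C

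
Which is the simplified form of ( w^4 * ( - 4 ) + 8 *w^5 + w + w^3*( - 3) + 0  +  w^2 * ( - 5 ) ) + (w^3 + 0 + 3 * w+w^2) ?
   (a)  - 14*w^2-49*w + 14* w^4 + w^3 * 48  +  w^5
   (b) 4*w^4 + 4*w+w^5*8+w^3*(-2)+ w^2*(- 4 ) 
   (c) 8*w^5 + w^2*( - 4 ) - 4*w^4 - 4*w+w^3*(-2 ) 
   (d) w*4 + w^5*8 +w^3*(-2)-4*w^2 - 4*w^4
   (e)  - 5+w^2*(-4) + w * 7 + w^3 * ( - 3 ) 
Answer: d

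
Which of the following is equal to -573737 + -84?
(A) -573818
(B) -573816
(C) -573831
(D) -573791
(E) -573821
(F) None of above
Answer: E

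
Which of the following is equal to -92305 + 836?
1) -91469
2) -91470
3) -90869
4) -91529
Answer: 1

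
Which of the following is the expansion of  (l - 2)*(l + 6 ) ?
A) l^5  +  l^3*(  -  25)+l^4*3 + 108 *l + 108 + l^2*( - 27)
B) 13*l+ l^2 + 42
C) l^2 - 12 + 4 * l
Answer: C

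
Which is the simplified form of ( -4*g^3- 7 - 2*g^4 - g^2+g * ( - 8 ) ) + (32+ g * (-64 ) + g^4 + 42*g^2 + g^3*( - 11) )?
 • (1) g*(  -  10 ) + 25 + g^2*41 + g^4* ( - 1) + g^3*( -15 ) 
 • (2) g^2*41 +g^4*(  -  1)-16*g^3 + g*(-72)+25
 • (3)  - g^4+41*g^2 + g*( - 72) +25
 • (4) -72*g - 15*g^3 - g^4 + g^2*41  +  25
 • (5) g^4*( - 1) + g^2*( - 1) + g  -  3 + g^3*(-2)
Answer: 4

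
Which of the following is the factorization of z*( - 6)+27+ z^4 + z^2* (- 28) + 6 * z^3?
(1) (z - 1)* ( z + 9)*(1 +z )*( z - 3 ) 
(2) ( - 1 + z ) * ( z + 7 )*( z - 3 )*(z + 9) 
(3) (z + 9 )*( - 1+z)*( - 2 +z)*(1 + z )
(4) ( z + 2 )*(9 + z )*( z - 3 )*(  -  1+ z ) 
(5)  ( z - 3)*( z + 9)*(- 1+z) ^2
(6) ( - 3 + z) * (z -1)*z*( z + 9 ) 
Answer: 1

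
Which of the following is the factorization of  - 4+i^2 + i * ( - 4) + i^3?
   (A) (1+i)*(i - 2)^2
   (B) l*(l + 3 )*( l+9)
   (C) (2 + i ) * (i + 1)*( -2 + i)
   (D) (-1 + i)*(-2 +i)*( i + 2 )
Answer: C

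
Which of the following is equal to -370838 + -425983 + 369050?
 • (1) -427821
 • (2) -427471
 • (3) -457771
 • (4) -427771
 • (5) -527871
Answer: 4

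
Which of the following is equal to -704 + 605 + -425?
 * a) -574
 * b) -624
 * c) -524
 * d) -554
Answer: c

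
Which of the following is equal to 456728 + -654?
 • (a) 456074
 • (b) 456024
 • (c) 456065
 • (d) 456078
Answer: a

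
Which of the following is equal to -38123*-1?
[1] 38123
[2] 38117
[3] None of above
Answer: 1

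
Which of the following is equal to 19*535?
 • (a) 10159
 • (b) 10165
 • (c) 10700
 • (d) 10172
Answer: b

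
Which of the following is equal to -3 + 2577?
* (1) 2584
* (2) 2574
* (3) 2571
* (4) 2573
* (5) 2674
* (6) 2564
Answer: 2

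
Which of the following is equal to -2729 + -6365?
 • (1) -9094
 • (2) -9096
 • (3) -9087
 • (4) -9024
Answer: 1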